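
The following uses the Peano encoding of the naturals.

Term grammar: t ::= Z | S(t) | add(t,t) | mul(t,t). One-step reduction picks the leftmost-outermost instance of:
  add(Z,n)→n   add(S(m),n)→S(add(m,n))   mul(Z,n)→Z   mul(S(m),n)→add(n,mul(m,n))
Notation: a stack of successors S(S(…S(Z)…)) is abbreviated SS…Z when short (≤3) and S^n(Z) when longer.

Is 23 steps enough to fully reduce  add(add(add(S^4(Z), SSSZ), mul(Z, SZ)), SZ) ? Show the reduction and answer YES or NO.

  start: add(add(add(S^4(Z), SSSZ), mul(Z, SZ)), SZ)
  [1] add(add(S(add(SSSZ, SSSZ)), mul(Z, SZ)), SZ)
  [2] add(S(add(add(SSSZ, SSSZ), mul(Z, SZ))), SZ)
  [3] S(add(add(add(SSSZ, SSSZ), mul(Z, SZ)), SZ))
  [4] S(add(add(S(add(SSZ, SSSZ)), mul(Z, SZ)), SZ))
  [5] S(add(S(add(add(SSZ, SSSZ), mul(Z, SZ))), SZ))
  [6] S(S(add(add(add(SSZ, SSSZ), mul(Z, SZ)), SZ)))
  [7] S(S(add(add(S(add(SZ, SSSZ)), mul(Z, SZ)), SZ)))
  [8] S(S(add(S(add(add(SZ, SSSZ), mul(Z, SZ))), SZ)))
  [9] S(S(S(add(add(add(SZ, SSSZ), mul(Z, SZ)), SZ))))
  [10] S(S(S(add(add(S(add(Z, SSSZ)), mul(Z, SZ)), SZ))))
  [11] S(S(S(add(S(add(add(Z, SSSZ), mul(Z, SZ))), SZ))))
  [12] S(S(S(S(add(add(add(Z, SSSZ), mul(Z, SZ)), SZ)))))
  [13] S(S(S(S(add(add(SSSZ, mul(Z, SZ)), SZ)))))
  [14] S(S(S(S(add(S(add(SSZ, mul(Z, SZ))), SZ)))))
  [15] S(S(S(S(S(add(add(SSZ, mul(Z, SZ)), SZ))))))
  [16] S(S(S(S(S(add(S(add(SZ, mul(Z, SZ))), SZ))))))
  [17] S(S(S(S(S(S(add(add(SZ, mul(Z, SZ)), SZ)))))))
  [18] S(S(S(S(S(S(add(S(add(Z, mul(Z, SZ))), SZ)))))))
  [19] S(S(S(S(S(S(S(add(add(Z, mul(Z, SZ)), SZ))))))))
  [20] S(S(S(S(S(S(S(add(mul(Z, SZ), SZ))))))))
  [21] S(S(S(S(S(S(S(add(Z, SZ))))))))
  [22] S^8(Z)

Answer: YES — reaches normal form S^8(Z) in 22 ≤ 23 steps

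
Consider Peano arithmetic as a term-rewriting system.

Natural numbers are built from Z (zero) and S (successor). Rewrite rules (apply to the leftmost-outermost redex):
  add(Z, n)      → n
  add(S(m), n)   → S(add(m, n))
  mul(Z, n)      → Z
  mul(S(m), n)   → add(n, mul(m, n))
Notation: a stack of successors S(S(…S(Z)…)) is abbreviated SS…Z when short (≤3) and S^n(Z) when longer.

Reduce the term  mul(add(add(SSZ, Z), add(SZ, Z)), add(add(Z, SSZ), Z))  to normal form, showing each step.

Answer: normal form = S^6(Z)  (in 33 steps)

Working:
  start: mul(add(add(SSZ, Z), add(SZ, Z)), add(add(Z, SSZ), Z))
  [1] mul(add(S(add(SZ, Z)), add(SZ, Z)), add(add(Z, SSZ), Z))
  [2] mul(S(add(add(SZ, Z), add(SZ, Z))), add(add(Z, SSZ), Z))
  [3] add(add(add(Z, SSZ), Z), mul(add(add(SZ, Z), add(SZ, Z)), add(add(Z, SSZ), Z)))
  [4] add(add(SSZ, Z), mul(add(add(SZ, Z), add(SZ, Z)), add(add(Z, SSZ), Z)))
  [5] add(S(add(SZ, Z)), mul(add(add(SZ, Z), add(SZ, Z)), add(add(Z, SSZ), Z)))
  [6] S(add(add(SZ, Z), mul(add(add(SZ, Z), add(SZ, Z)), add(add(Z, SSZ), Z))))
  [7] S(add(S(add(Z, Z)), mul(add(add(SZ, Z), add(SZ, Z)), add(add(Z, SSZ), Z))))
  [8] S(S(add(add(Z, Z), mul(add(add(SZ, Z), add(SZ, Z)), add(add(Z, SSZ), Z)))))
  [9] S(S(add(Z, mul(add(add(SZ, Z), add(SZ, Z)), add(add(Z, SSZ), Z)))))
  [10] S(S(mul(add(add(SZ, Z), add(SZ, Z)), add(add(Z, SSZ), Z))))
  [11] S(S(mul(add(S(add(Z, Z)), add(SZ, Z)), add(add(Z, SSZ), Z))))
  [12] S(S(mul(S(add(add(Z, Z), add(SZ, Z))), add(add(Z, SSZ), Z))))
  [13] S(S(add(add(add(Z, SSZ), Z), mul(add(add(Z, Z), add(SZ, Z)), add(add(Z, SSZ), Z)))))
  [14] S(S(add(add(SSZ, Z), mul(add(add(Z, Z), add(SZ, Z)), add(add(Z, SSZ), Z)))))
  [15] S(S(add(S(add(SZ, Z)), mul(add(add(Z, Z), add(SZ, Z)), add(add(Z, SSZ), Z)))))
  [16] S(S(S(add(add(SZ, Z), mul(add(add(Z, Z), add(SZ, Z)), add(add(Z, SSZ), Z))))))
  [17] S(S(S(add(S(add(Z, Z)), mul(add(add(Z, Z), add(SZ, Z)), add(add(Z, SSZ), Z))))))
  [18] S(S(S(S(add(add(Z, Z), mul(add(add(Z, Z), add(SZ, Z)), add(add(Z, SSZ), Z)))))))
  [19] S(S(S(S(add(Z, mul(add(add(Z, Z), add(SZ, Z)), add(add(Z, SSZ), Z)))))))
  [20] S(S(S(S(mul(add(add(Z, Z), add(SZ, Z)), add(add(Z, SSZ), Z))))))
  [21] S(S(S(S(mul(add(Z, add(SZ, Z)), add(add(Z, SSZ), Z))))))
  [22] S(S(S(S(mul(add(SZ, Z), add(add(Z, SSZ), Z))))))
  [23] S(S(S(S(mul(S(add(Z, Z)), add(add(Z, SSZ), Z))))))
  [24] S(S(S(S(add(add(add(Z, SSZ), Z), mul(add(Z, Z), add(add(Z, SSZ), Z)))))))
  [25] S(S(S(S(add(add(SSZ, Z), mul(add(Z, Z), add(add(Z, SSZ), Z)))))))
  [26] S(S(S(S(add(S(add(SZ, Z)), mul(add(Z, Z), add(add(Z, SSZ), Z)))))))
  [27] S(S(S(S(S(add(add(SZ, Z), mul(add(Z, Z), add(add(Z, SSZ), Z))))))))
  [28] S(S(S(S(S(add(S(add(Z, Z)), mul(add(Z, Z), add(add(Z, SSZ), Z))))))))
  [29] S(S(S(S(S(S(add(add(Z, Z), mul(add(Z, Z), add(add(Z, SSZ), Z)))))))))
  [30] S(S(S(S(S(S(add(Z, mul(add(Z, Z), add(add(Z, SSZ), Z)))))))))
  [31] S(S(S(S(S(S(mul(add(Z, Z), add(add(Z, SSZ), Z))))))))
  [32] S(S(S(S(S(S(mul(Z, add(add(Z, SSZ), Z))))))))
  [33] S^6(Z)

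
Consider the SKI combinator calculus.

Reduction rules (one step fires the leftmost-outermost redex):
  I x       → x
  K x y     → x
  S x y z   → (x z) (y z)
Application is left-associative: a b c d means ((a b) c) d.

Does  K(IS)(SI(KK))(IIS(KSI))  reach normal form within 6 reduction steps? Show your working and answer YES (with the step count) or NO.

  start: K(IS)(SI(KK))(IIS(KSI))
  step 1: IS(IIS(KSI))
  step 2: S(IIS(KSI))
  step 3: S(IS(KSI))
  step 4: S(S(KSI))
  step 5: S(SS)

Answer: YES — reaches normal form S(SS) in 5 ≤ 6 steps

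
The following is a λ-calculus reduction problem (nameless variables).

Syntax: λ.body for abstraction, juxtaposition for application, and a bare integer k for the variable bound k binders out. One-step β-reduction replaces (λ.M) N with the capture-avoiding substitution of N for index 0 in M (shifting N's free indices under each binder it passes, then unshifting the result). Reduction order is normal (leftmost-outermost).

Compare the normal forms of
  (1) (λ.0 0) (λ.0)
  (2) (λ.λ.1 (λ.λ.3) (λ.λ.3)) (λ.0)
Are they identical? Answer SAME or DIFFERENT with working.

Term A:
  start: (λ.0 0) (λ.0)
  [1] (λ.0) (λ.0)
  [2] λ.0

Term B:
  start: (λ.λ.1 (λ.λ.3) (λ.λ.3)) (λ.0)
  [1] λ.(λ.0) (λ.λ.λ.0) (λ.λ.λ.0)
  [2] λ.(λ.λ.λ.0) (λ.λ.λ.0)
  [3] λ.λ.λ.0

Answer: DIFFERENT — A ⇓ λ.0, B ⇓ λ.λ.λ.0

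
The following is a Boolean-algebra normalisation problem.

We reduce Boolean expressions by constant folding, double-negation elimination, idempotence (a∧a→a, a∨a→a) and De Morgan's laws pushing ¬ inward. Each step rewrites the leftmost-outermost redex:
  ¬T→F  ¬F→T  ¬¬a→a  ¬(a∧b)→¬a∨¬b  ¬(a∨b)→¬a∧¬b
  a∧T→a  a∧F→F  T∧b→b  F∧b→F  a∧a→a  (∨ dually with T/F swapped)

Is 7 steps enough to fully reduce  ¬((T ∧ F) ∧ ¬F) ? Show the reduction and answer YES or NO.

Answer: YES — reaches normal form T in 6 ≤ 7 steps

Working:
  start: ¬((T ∧ F) ∧ ¬F)
  →1  ¬(T ∧ F) ∨ ¬¬F
  →2  (¬T ∨ ¬F) ∨ ¬¬F
  →3  (F ∨ ¬F) ∨ ¬¬F
  →4  ¬F ∨ ¬¬F
  →5  T ∨ ¬¬F
  →6  T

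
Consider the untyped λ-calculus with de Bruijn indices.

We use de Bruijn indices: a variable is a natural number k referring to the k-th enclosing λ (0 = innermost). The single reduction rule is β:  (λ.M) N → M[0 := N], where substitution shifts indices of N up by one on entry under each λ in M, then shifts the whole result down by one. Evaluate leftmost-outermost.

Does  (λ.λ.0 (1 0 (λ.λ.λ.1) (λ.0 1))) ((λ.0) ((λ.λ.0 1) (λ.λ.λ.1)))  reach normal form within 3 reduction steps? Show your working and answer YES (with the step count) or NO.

  start: (λ.λ.0 (1 0 (λ.λ.λ.1) (λ.0 1))) ((λ.0) ((λ.λ.0 1) (λ.λ.λ.1)))
  [1] λ.0 ((λ.0) ((λ.λ.0 1) (λ.λ.λ.1)) 0 (λ.λ.λ.1) (λ.0 1))
  [2] λ.0 ((λ.λ.0 1) (λ.λ.λ.1) 0 (λ.λ.λ.1) (λ.0 1))
  [3] λ.0 ((λ.0 (λ.λ.λ.1)) 0 (λ.λ.λ.1) (λ.0 1))

Answer: NO — after 3 steps the term is λ.0 ((λ.0 (λ.λ.λ.1)) 0 (λ.λ.λ.1) (λ.0 1)), not yet normal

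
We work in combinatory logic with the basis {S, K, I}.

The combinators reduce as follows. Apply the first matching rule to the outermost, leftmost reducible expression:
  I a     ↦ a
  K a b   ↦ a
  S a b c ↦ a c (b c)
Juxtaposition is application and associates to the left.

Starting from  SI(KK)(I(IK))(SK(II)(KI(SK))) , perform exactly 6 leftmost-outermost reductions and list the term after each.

  start: SI(KK)(I(IK))(SK(II)(KI(SK)))
  →1  I(I(IK))(KK(I(IK)))(SK(II)(KI(SK)))
  →2  I(IK)(KK(I(IK)))(SK(II)(KI(SK)))
  →3  IK(KK(I(IK)))(SK(II)(KI(SK)))
  →4  K(KK(I(IK)))(SK(II)(KI(SK)))
  →5  KK(I(IK))
  →6  K

Answer: after 6 steps: K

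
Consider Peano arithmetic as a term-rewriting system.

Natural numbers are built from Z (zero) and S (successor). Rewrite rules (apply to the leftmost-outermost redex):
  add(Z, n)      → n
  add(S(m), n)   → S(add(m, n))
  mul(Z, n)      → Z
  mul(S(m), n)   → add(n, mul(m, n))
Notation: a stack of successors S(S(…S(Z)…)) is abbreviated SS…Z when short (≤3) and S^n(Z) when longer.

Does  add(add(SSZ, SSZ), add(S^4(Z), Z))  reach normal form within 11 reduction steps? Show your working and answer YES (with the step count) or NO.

  start: add(add(SSZ, SSZ), add(S^4(Z), Z))
  step 1: add(S(add(SZ, SSZ)), add(S^4(Z), Z))
  step 2: S(add(add(SZ, SSZ), add(S^4(Z), Z)))
  step 3: S(add(S(add(Z, SSZ)), add(S^4(Z), Z)))
  step 4: S(S(add(add(Z, SSZ), add(S^4(Z), Z))))
  step 5: S(S(add(SSZ, add(S^4(Z), Z))))
  step 6: S(S(S(add(SZ, add(S^4(Z), Z)))))
  step 7: S(S(S(S(add(Z, add(S^4(Z), Z))))))
  step 8: S(S(S(S(add(S^4(Z), Z)))))
  step 9: S(S(S(S(S(add(SSSZ, Z))))))
  step 10: S(S(S(S(S(S(add(SSZ, Z)))))))
  step 11: S(S(S(S(S(S(S(add(SZ, Z))))))))

Answer: NO — after 11 steps the term is S(S(S(S(S(S(S(add(SZ, Z)))))))), not yet normal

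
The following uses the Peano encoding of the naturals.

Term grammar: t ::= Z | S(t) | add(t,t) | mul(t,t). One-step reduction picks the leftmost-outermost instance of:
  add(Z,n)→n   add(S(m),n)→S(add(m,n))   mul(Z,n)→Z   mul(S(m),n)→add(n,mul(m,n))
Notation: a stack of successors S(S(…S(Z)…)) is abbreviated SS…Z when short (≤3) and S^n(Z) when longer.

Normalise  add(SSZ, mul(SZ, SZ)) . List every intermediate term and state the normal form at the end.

  start: add(SSZ, mul(SZ, SZ))
  [1] S(add(SZ, mul(SZ, SZ)))
  [2] S(S(add(Z, mul(SZ, SZ))))
  [3] S(S(mul(SZ, SZ)))
  [4] S(S(add(SZ, mul(Z, SZ))))
  [5] S(S(S(add(Z, mul(Z, SZ)))))
  [6] S(S(S(mul(Z, SZ))))
  [7] SSSZ

Answer: normal form = SSSZ  (in 7 steps)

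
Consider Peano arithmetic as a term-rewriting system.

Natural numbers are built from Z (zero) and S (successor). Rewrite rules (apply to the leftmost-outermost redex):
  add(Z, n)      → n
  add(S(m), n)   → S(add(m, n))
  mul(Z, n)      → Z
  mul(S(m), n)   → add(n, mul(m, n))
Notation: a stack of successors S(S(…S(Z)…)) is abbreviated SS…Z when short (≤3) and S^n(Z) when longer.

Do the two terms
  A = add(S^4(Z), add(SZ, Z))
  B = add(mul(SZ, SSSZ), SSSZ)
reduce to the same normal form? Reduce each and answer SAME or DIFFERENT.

Answer: DIFFERENT — A ⇓ S^5(Z), B ⇓ S^6(Z)

Working:
Term A:
  start: add(S^4(Z), add(SZ, Z))
  step 1: S(add(SSSZ, add(SZ, Z)))
  step 2: S(S(add(SSZ, add(SZ, Z))))
  step 3: S(S(S(add(SZ, add(SZ, Z)))))
  step 4: S(S(S(S(add(Z, add(SZ, Z))))))
  step 5: S(S(S(S(add(SZ, Z)))))
  step 6: S(S(S(S(S(add(Z, Z))))))
  step 7: S^5(Z)

Term B:
  start: add(mul(SZ, SSSZ), SSSZ)
  step 1: add(add(SSSZ, mul(Z, SSSZ)), SSSZ)
  step 2: add(S(add(SSZ, mul(Z, SSSZ))), SSSZ)
  step 3: S(add(add(SSZ, mul(Z, SSSZ)), SSSZ))
  step 4: S(add(S(add(SZ, mul(Z, SSSZ))), SSSZ))
  step 5: S(S(add(add(SZ, mul(Z, SSSZ)), SSSZ)))
  step 6: S(S(add(S(add(Z, mul(Z, SSSZ))), SSSZ)))
  step 7: S(S(S(add(add(Z, mul(Z, SSSZ)), SSSZ))))
  step 8: S(S(S(add(mul(Z, SSSZ), SSSZ))))
  step 9: S(S(S(add(Z, SSSZ))))
  step 10: S^6(Z)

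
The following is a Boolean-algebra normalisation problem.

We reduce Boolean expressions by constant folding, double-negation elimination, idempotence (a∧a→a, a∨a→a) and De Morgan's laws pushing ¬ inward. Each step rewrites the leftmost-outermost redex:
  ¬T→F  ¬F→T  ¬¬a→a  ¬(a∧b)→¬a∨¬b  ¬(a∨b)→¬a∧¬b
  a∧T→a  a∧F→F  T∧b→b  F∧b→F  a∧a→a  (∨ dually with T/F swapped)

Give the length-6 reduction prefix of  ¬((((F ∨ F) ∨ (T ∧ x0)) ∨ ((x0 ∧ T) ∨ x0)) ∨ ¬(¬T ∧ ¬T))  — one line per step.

  start: ¬((((F ∨ F) ∨ (T ∧ x0)) ∨ ((x0 ∧ T) ∨ x0)) ∨ ¬(¬T ∧ ¬T))
  →1  ¬(((F ∨ F) ∨ (T ∧ x0)) ∨ ((x0 ∧ T) ∨ x0)) ∧ ¬¬(¬T ∧ ¬T)
  →2  (¬((F ∨ F) ∨ (T ∧ x0)) ∧ ¬((x0 ∧ T) ∨ x0)) ∧ ¬¬(¬T ∧ ¬T)
  →3  ((¬(F ∨ F) ∧ ¬(T ∧ x0)) ∧ ¬((x0 ∧ T) ∨ x0)) ∧ ¬¬(¬T ∧ ¬T)
  →4  (((¬F ∧ ¬F) ∧ ¬(T ∧ x0)) ∧ ¬((x0 ∧ T) ∨ x0)) ∧ ¬¬(¬T ∧ ¬T)
  →5  ((¬F ∧ ¬(T ∧ x0)) ∧ ¬((x0 ∧ T) ∨ x0)) ∧ ¬¬(¬T ∧ ¬T)
  →6  ((T ∧ ¬(T ∧ x0)) ∧ ¬((x0 ∧ T) ∨ x0)) ∧ ¬¬(¬T ∧ ¬T)

Answer: after 6 steps: ((T ∧ ¬(T ∧ x0)) ∧ ¬((x0 ∧ T) ∨ x0)) ∧ ¬¬(¬T ∧ ¬T)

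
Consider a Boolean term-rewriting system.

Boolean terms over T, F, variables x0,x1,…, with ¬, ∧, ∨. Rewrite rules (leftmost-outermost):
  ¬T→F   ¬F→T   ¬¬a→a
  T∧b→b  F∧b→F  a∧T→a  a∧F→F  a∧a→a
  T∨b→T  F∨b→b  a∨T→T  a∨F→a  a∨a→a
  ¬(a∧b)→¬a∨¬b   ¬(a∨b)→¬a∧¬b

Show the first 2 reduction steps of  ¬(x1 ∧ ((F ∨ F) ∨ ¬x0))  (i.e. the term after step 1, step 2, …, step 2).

  start: ¬(x1 ∧ ((F ∨ F) ∨ ¬x0))
  →1  ¬x1 ∨ ¬((F ∨ F) ∨ ¬x0)
  →2  ¬x1 ∨ (¬(F ∨ F) ∧ ¬¬x0)

Answer: after 2 steps: ¬x1 ∨ (¬(F ∨ F) ∧ ¬¬x0)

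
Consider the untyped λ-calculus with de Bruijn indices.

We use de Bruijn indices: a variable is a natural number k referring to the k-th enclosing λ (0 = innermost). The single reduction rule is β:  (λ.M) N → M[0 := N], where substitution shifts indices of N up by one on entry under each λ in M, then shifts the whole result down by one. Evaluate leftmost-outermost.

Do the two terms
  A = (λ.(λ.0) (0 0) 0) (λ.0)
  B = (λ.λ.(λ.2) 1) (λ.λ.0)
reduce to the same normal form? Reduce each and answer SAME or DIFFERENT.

Term A:
  start: (λ.(λ.0) (0 0) 0) (λ.0)
  step 1: (λ.0) ((λ.0) (λ.0)) (λ.0)
  step 2: (λ.0) (λ.0) (λ.0)
  step 3: (λ.0) (λ.0)
  step 4: λ.0

Term B:
  start: (λ.λ.(λ.2) 1) (λ.λ.0)
  step 1: λ.(λ.λ.λ.0) (λ.λ.0)
  step 2: λ.λ.λ.0

Answer: DIFFERENT — A ⇓ λ.0, B ⇓ λ.λ.λ.0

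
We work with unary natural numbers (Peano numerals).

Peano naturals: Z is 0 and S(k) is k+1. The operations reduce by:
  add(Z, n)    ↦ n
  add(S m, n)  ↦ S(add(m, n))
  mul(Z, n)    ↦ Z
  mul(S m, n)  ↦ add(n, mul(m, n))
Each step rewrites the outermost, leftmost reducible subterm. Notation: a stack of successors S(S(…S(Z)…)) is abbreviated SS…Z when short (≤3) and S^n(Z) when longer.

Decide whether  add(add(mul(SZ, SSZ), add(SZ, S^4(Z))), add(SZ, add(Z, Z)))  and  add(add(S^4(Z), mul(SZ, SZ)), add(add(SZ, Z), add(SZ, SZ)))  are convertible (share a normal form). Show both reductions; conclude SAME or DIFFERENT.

Answer: SAME — A ⇓ S^8(Z), B ⇓ S^8(Z)

Derivation:
Term A:
  start: add(add(mul(SZ, SSZ), add(SZ, S^4(Z))), add(SZ, add(Z, Z)))
  →1  add(add(add(SSZ, mul(Z, SSZ)), add(SZ, S^4(Z))), add(SZ, add(Z, Z)))
  →2  add(add(S(add(SZ, mul(Z, SSZ))), add(SZ, S^4(Z))), add(SZ, add(Z, Z)))
  →3  add(S(add(add(SZ, mul(Z, SSZ)), add(SZ, S^4(Z)))), add(SZ, add(Z, Z)))
  →4  S(add(add(add(SZ, mul(Z, SSZ)), add(SZ, S^4(Z))), add(SZ, add(Z, Z))))
  →5  S(add(add(S(add(Z, mul(Z, SSZ))), add(SZ, S^4(Z))), add(SZ, add(Z, Z))))
  →6  S(add(S(add(add(Z, mul(Z, SSZ)), add(SZ, S^4(Z)))), add(SZ, add(Z, Z))))
  →7  S(S(add(add(add(Z, mul(Z, SSZ)), add(SZ, S^4(Z))), add(SZ, add(Z, Z)))))
  →8  S(S(add(add(mul(Z, SSZ), add(SZ, S^4(Z))), add(SZ, add(Z, Z)))))
  →9  S(S(add(add(Z, add(SZ, S^4(Z))), add(SZ, add(Z, Z)))))
  →10  S(S(add(add(SZ, S^4(Z)), add(SZ, add(Z, Z)))))
  →11  S(S(add(S(add(Z, S^4(Z))), add(SZ, add(Z, Z)))))
  →12  S(S(S(add(add(Z, S^4(Z)), add(SZ, add(Z, Z))))))
  →13  S(S(S(add(S^4(Z), add(SZ, add(Z, Z))))))
  →14  S(S(S(S(add(SSSZ, add(SZ, add(Z, Z)))))))
  →15  S(S(S(S(S(add(SSZ, add(SZ, add(Z, Z))))))))
  →16  S(S(S(S(S(S(add(SZ, add(SZ, add(Z, Z)))))))))
  →17  S(S(S(S(S(S(S(add(Z, add(SZ, add(Z, Z))))))))))
  →18  S(S(S(S(S(S(S(add(SZ, add(Z, Z)))))))))
  →19  S(S(S(S(S(S(S(S(add(Z, add(Z, Z))))))))))
  →20  S(S(S(S(S(S(S(S(add(Z, Z)))))))))
  →21  S^8(Z)

Term B:
  start: add(add(S^4(Z), mul(SZ, SZ)), add(add(SZ, Z), add(SZ, SZ)))
  →1  add(S(add(SSSZ, mul(SZ, SZ))), add(add(SZ, Z), add(SZ, SZ)))
  →2  S(add(add(SSSZ, mul(SZ, SZ)), add(add(SZ, Z), add(SZ, SZ))))
  →3  S(add(S(add(SSZ, mul(SZ, SZ))), add(add(SZ, Z), add(SZ, SZ))))
  →4  S(S(add(add(SSZ, mul(SZ, SZ)), add(add(SZ, Z), add(SZ, SZ)))))
  →5  S(S(add(S(add(SZ, mul(SZ, SZ))), add(add(SZ, Z), add(SZ, SZ)))))
  →6  S(S(S(add(add(SZ, mul(SZ, SZ)), add(add(SZ, Z), add(SZ, SZ))))))
  →7  S(S(S(add(S(add(Z, mul(SZ, SZ))), add(add(SZ, Z), add(SZ, SZ))))))
  →8  S(S(S(S(add(add(Z, mul(SZ, SZ)), add(add(SZ, Z), add(SZ, SZ)))))))
  →9  S(S(S(S(add(mul(SZ, SZ), add(add(SZ, Z), add(SZ, SZ)))))))
  →10  S(S(S(S(add(add(SZ, mul(Z, SZ)), add(add(SZ, Z), add(SZ, SZ)))))))
  →11  S(S(S(S(add(S(add(Z, mul(Z, SZ))), add(add(SZ, Z), add(SZ, SZ)))))))
  →12  S(S(S(S(S(add(add(Z, mul(Z, SZ)), add(add(SZ, Z), add(SZ, SZ))))))))
  →13  S(S(S(S(S(add(mul(Z, SZ), add(add(SZ, Z), add(SZ, SZ))))))))
  →14  S(S(S(S(S(add(Z, add(add(SZ, Z), add(SZ, SZ))))))))
  →15  S(S(S(S(S(add(add(SZ, Z), add(SZ, SZ)))))))
  →16  S(S(S(S(S(add(S(add(Z, Z)), add(SZ, SZ)))))))
  →17  S(S(S(S(S(S(add(add(Z, Z), add(SZ, SZ))))))))
  →18  S(S(S(S(S(S(add(Z, add(SZ, SZ))))))))
  →19  S(S(S(S(S(S(add(SZ, SZ)))))))
  →20  S(S(S(S(S(S(S(add(Z, SZ))))))))
  →21  S^8(Z)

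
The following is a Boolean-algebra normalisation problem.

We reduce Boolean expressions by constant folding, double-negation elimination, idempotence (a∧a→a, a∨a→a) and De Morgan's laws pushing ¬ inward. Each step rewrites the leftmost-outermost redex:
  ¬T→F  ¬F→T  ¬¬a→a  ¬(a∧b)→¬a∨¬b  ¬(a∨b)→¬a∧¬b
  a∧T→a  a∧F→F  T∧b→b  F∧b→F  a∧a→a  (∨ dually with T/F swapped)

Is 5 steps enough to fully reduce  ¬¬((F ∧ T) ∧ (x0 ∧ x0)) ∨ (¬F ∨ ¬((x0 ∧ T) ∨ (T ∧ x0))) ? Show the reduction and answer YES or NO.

Answer: NO — after 5 steps the term is T ∨ ¬((x0 ∧ T) ∨ (T ∧ x0)), not yet normal

Derivation:
  start: ¬¬((F ∧ T) ∧ (x0 ∧ x0)) ∨ (¬F ∨ ¬((x0 ∧ T) ∨ (T ∧ x0)))
  →1  ((F ∧ T) ∧ (x0 ∧ x0)) ∨ (¬F ∨ ¬((x0 ∧ T) ∨ (T ∧ x0)))
  →2  (F ∧ (x0 ∧ x0)) ∨ (¬F ∨ ¬((x0 ∧ T) ∨ (T ∧ x0)))
  →3  F ∨ (¬F ∨ ¬((x0 ∧ T) ∨ (T ∧ x0)))
  →4  ¬F ∨ ¬((x0 ∧ T) ∨ (T ∧ x0))
  →5  T ∨ ¬((x0 ∧ T) ∨ (T ∧ x0))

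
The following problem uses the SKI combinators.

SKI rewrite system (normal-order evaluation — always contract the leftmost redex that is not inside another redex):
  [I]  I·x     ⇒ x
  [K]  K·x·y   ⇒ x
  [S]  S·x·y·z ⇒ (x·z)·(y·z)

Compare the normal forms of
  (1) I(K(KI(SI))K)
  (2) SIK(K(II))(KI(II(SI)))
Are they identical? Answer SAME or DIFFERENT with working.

Answer: SAME — A ⇓ I, B ⇓ I

Derivation:
Term A:
  start: I(K(KI(SI))K)
  step 1: K(KI(SI))K
  step 2: KI(SI)
  step 3: I

Term B:
  start: SIK(K(II))(KI(II(SI)))
  step 1: I(K(II))(K(K(II)))(KI(II(SI)))
  step 2: K(II)(K(K(II)))(KI(II(SI)))
  step 3: II(KI(II(SI)))
  step 4: I(KI(II(SI)))
  step 5: KI(II(SI))
  step 6: I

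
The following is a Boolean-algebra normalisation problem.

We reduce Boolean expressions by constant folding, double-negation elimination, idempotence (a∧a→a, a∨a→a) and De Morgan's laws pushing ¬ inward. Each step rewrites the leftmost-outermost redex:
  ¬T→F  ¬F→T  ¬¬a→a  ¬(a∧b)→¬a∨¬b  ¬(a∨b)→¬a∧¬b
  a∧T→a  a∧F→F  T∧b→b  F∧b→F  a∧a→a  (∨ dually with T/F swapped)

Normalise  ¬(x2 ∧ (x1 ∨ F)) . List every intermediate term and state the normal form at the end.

  start: ¬(x2 ∧ (x1 ∨ F))
  →1  ¬x2 ∨ ¬(x1 ∨ F)
  →2  ¬x2 ∨ (¬x1 ∧ ¬F)
  →3  ¬x2 ∨ (¬x1 ∧ T)
  →4  ¬x2 ∨ ¬x1

Answer: normal form = ¬x2 ∨ ¬x1  (in 4 steps)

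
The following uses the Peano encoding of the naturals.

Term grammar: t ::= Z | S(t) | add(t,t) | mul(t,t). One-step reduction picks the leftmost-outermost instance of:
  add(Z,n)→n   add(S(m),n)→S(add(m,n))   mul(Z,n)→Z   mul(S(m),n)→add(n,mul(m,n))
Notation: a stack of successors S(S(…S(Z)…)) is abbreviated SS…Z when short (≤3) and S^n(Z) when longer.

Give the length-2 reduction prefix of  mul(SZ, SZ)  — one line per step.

Answer: after 2 steps: S(add(Z, mul(Z, SZ)))

Derivation:
  start: mul(SZ, SZ)
  →1  add(SZ, mul(Z, SZ))
  →2  S(add(Z, mul(Z, SZ)))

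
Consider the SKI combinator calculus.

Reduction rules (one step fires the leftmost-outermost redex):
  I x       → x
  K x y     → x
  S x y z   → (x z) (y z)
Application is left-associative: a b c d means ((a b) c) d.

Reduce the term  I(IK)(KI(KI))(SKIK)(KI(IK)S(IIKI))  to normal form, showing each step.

Answer: normal form = S(KI)  (in 9 steps)

Working:
  start: I(IK)(KI(KI))(SKIK)(KI(IK)S(IIKI))
  →1  IK(KI(KI))(SKIK)(KI(IK)S(IIKI))
  →2  K(KI(KI))(SKIK)(KI(IK)S(IIKI))
  →3  KI(KI)(KI(IK)S(IIKI))
  →4  I(KI(IK)S(IIKI))
  →5  KI(IK)S(IIKI)
  →6  IS(IIKI)
  →7  S(IIKI)
  →8  S(IKI)
  →9  S(KI)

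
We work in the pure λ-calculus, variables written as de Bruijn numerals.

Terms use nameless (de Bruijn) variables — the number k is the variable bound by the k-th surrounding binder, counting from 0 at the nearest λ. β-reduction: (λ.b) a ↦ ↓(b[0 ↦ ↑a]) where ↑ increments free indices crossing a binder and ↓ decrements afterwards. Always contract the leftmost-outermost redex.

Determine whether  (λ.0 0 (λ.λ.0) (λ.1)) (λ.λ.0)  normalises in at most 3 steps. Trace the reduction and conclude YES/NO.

Answer: NO — after 3 steps the term is (λ.λ.0) (λ.λ.λ.0), not yet normal

Working:
  start: (λ.0 0 (λ.λ.0) (λ.1)) (λ.λ.0)
  [1] (λ.λ.0) (λ.λ.0) (λ.λ.0) (λ.λ.λ.0)
  [2] (λ.0) (λ.λ.0) (λ.λ.λ.0)
  [3] (λ.λ.0) (λ.λ.λ.0)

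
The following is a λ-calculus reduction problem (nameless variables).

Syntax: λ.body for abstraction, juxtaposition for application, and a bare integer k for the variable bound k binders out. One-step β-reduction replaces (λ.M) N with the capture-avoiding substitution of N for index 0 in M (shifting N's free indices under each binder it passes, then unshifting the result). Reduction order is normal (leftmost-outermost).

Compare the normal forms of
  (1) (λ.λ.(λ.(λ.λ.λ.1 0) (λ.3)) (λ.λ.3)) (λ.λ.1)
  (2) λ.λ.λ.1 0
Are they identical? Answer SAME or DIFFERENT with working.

Answer: SAME — A ⇓ λ.λ.λ.1 0, B ⇓ λ.λ.λ.1 0

Reduction:
Term A:
  start: (λ.λ.(λ.(λ.λ.λ.1 0) (λ.3)) (λ.λ.3)) (λ.λ.1)
  [1] λ.(λ.(λ.λ.λ.1 0) (λ.λ.λ.1)) (λ.λ.λ.λ.1)
  [2] λ.(λ.λ.λ.1 0) (λ.λ.λ.1)
  [3] λ.λ.λ.1 0

Term B:
  start: λ.λ.λ.1 0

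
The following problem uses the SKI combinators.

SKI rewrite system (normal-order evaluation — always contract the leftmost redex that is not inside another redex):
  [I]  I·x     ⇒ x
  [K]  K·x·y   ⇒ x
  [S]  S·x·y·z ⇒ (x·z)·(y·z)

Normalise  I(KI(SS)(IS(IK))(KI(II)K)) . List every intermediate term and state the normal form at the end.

  start: I(KI(SS)(IS(IK))(KI(II)K))
  step 1: KI(SS)(IS(IK))(KI(II)K)
  step 2: I(IS(IK))(KI(II)K)
  step 3: IS(IK)(KI(II)K)
  step 4: S(IK)(KI(II)K)
  step 5: SK(KI(II)K)
  step 6: SK(IK)
  step 7: SKK

Answer: normal form = SKK  (in 7 steps)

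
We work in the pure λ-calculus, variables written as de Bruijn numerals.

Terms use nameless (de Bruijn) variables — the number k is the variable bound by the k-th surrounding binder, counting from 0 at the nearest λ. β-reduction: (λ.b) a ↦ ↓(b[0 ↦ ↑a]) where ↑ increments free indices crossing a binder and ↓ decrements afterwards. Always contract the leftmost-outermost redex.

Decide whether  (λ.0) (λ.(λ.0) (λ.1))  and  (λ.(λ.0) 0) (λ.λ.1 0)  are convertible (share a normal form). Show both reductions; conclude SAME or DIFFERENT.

Term A:
  start: (λ.0) (λ.(λ.0) (λ.1))
  →1  λ.(λ.0) (λ.1)
  →2  λ.λ.1

Term B:
  start: (λ.(λ.0) 0) (λ.λ.1 0)
  →1  (λ.0) (λ.λ.1 0)
  →2  λ.λ.1 0

Answer: DIFFERENT — A ⇓ λ.λ.1, B ⇓ λ.λ.1 0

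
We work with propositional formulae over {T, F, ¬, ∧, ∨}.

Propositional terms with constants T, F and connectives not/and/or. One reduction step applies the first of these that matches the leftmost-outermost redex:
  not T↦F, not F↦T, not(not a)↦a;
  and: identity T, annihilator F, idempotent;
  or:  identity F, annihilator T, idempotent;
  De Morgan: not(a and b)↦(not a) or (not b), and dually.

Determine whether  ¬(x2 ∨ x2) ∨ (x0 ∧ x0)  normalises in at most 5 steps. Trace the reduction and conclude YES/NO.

  start: ¬(x2 ∨ x2) ∨ (x0 ∧ x0)
  [1] (¬x2 ∧ ¬x2) ∨ (x0 ∧ x0)
  [2] ¬x2 ∨ (x0 ∧ x0)
  [3] ¬x2 ∨ x0

Answer: YES — reaches normal form ¬x2 ∨ x0 in 3 ≤ 5 steps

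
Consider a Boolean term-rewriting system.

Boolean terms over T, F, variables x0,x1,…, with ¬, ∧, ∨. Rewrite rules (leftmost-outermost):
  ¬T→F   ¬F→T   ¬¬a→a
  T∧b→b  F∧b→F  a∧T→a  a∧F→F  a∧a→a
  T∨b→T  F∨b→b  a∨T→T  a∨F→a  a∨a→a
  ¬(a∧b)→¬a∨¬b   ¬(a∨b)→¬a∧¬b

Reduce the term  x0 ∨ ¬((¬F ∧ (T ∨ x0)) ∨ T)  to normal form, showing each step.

Answer: normal form = x0  (in 9 steps)

Working:
  start: x0 ∨ ¬((¬F ∧ (T ∨ x0)) ∨ T)
  step 1: x0 ∨ (¬(¬F ∧ (T ∨ x0)) ∧ ¬T)
  step 2: x0 ∨ ((¬¬F ∨ ¬(T ∨ x0)) ∧ ¬T)
  step 3: x0 ∨ ((F ∨ ¬(T ∨ x0)) ∧ ¬T)
  step 4: x0 ∨ (¬(T ∨ x0) ∧ ¬T)
  step 5: x0 ∨ ((¬T ∧ ¬x0) ∧ ¬T)
  step 6: x0 ∨ ((F ∧ ¬x0) ∧ ¬T)
  step 7: x0 ∨ (F ∧ ¬T)
  step 8: x0 ∨ F
  step 9: x0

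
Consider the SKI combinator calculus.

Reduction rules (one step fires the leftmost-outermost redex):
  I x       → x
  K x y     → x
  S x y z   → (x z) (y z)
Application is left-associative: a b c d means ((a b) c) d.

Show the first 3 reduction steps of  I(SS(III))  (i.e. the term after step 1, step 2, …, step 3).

Answer: after 3 steps: SSI

Working:
  start: I(SS(III))
  step 1: SS(III)
  step 2: SS(II)
  step 3: SSI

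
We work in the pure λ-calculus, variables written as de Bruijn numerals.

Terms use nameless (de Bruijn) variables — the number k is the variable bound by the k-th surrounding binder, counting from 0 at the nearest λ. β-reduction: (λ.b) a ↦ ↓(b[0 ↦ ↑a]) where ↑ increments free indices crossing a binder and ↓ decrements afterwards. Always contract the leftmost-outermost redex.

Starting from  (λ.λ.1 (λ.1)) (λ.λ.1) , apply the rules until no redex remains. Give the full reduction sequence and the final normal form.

  start: (λ.λ.1 (λ.1)) (λ.λ.1)
  →1  λ.(λ.λ.1) (λ.1)
  →2  λ.λ.λ.2

Answer: normal form = λ.λ.λ.2  (in 2 steps)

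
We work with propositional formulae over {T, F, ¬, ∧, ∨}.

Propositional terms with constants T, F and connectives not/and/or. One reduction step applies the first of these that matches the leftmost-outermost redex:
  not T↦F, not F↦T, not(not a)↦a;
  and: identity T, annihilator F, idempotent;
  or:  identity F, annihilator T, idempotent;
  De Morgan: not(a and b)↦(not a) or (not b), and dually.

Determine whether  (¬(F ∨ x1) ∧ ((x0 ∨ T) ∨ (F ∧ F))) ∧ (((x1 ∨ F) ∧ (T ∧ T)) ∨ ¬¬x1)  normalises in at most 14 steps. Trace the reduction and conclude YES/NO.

  start: (¬(F ∨ x1) ∧ ((x0 ∨ T) ∨ (F ∧ F))) ∧ (((x1 ∨ F) ∧ (T ∧ T)) ∨ ¬¬x1)
  →1  ((¬F ∧ ¬x1) ∧ ((x0 ∨ T) ∨ (F ∧ F))) ∧ (((x1 ∨ F) ∧ (T ∧ T)) ∨ ¬¬x1)
  →2  ((T ∧ ¬x1) ∧ ((x0 ∨ T) ∨ (F ∧ F))) ∧ (((x1 ∨ F) ∧ (T ∧ T)) ∨ ¬¬x1)
  →3  (¬x1 ∧ ((x0 ∨ T) ∨ (F ∧ F))) ∧ (((x1 ∨ F) ∧ (T ∧ T)) ∨ ¬¬x1)
  →4  (¬x1 ∧ (T ∨ (F ∧ F))) ∧ (((x1 ∨ F) ∧ (T ∧ T)) ∨ ¬¬x1)
  →5  (¬x1 ∧ T) ∧ (((x1 ∨ F) ∧ (T ∧ T)) ∨ ¬¬x1)
  →6  ¬x1 ∧ (((x1 ∨ F) ∧ (T ∧ T)) ∨ ¬¬x1)
  →7  ¬x1 ∧ ((x1 ∧ (T ∧ T)) ∨ ¬¬x1)
  →8  ¬x1 ∧ ((x1 ∧ T) ∨ ¬¬x1)
  →9  ¬x1 ∧ (x1 ∨ ¬¬x1)
  →10  ¬x1 ∧ (x1 ∨ x1)
  →11  ¬x1 ∧ x1

Answer: YES — reaches normal form ¬x1 ∧ x1 in 11 ≤ 14 steps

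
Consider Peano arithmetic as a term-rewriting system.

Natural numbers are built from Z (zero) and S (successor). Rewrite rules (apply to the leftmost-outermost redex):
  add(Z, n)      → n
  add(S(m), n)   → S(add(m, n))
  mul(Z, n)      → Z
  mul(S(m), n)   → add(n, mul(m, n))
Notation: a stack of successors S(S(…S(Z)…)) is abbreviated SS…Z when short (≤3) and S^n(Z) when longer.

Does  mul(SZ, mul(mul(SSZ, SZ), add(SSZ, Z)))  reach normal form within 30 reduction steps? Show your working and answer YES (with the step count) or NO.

Answer: YES — reaches normal form S^4(Z) in 29 ≤ 30 steps

Derivation:
  start: mul(SZ, mul(mul(SSZ, SZ), add(SSZ, Z)))
  →1  add(mul(mul(SSZ, SZ), add(SSZ, Z)), mul(Z, mul(mul(SSZ, SZ), add(SSZ, Z))))
  →2  add(mul(add(SZ, mul(SZ, SZ)), add(SSZ, Z)), mul(Z, mul(mul(SSZ, SZ), add(SSZ, Z))))
  →3  add(mul(S(add(Z, mul(SZ, SZ))), add(SSZ, Z)), mul(Z, mul(mul(SSZ, SZ), add(SSZ, Z))))
  →4  add(add(add(SSZ, Z), mul(add(Z, mul(SZ, SZ)), add(SSZ, Z))), mul(Z, mul(mul(SSZ, SZ), add(SSZ, Z))))
  →5  add(add(S(add(SZ, Z)), mul(add(Z, mul(SZ, SZ)), add(SSZ, Z))), mul(Z, mul(mul(SSZ, SZ), add(SSZ, Z))))
  →6  add(S(add(add(SZ, Z), mul(add(Z, mul(SZ, SZ)), add(SSZ, Z)))), mul(Z, mul(mul(SSZ, SZ), add(SSZ, Z))))
  →7  S(add(add(add(SZ, Z), mul(add(Z, mul(SZ, SZ)), add(SSZ, Z))), mul(Z, mul(mul(SSZ, SZ), add(SSZ, Z)))))
  →8  S(add(add(S(add(Z, Z)), mul(add(Z, mul(SZ, SZ)), add(SSZ, Z))), mul(Z, mul(mul(SSZ, SZ), add(SSZ, Z)))))
  →9  S(add(S(add(add(Z, Z), mul(add(Z, mul(SZ, SZ)), add(SSZ, Z)))), mul(Z, mul(mul(SSZ, SZ), add(SSZ, Z)))))
  →10  S(S(add(add(add(Z, Z), mul(add(Z, mul(SZ, SZ)), add(SSZ, Z))), mul(Z, mul(mul(SSZ, SZ), add(SSZ, Z))))))
  →11  S(S(add(add(Z, mul(add(Z, mul(SZ, SZ)), add(SSZ, Z))), mul(Z, mul(mul(SSZ, SZ), add(SSZ, Z))))))
  →12  S(S(add(mul(add(Z, mul(SZ, SZ)), add(SSZ, Z)), mul(Z, mul(mul(SSZ, SZ), add(SSZ, Z))))))
  →13  S(S(add(mul(mul(SZ, SZ), add(SSZ, Z)), mul(Z, mul(mul(SSZ, SZ), add(SSZ, Z))))))
  →14  S(S(add(mul(add(SZ, mul(Z, SZ)), add(SSZ, Z)), mul(Z, mul(mul(SSZ, SZ), add(SSZ, Z))))))
  →15  S(S(add(mul(S(add(Z, mul(Z, SZ))), add(SSZ, Z)), mul(Z, mul(mul(SSZ, SZ), add(SSZ, Z))))))
  →16  S(S(add(add(add(SSZ, Z), mul(add(Z, mul(Z, SZ)), add(SSZ, Z))), mul(Z, mul(mul(SSZ, SZ), add(SSZ, Z))))))
  →17  S(S(add(add(S(add(SZ, Z)), mul(add(Z, mul(Z, SZ)), add(SSZ, Z))), mul(Z, mul(mul(SSZ, SZ), add(SSZ, Z))))))
  →18  S(S(add(S(add(add(SZ, Z), mul(add(Z, mul(Z, SZ)), add(SSZ, Z)))), mul(Z, mul(mul(SSZ, SZ), add(SSZ, Z))))))
  →19  S(S(S(add(add(add(SZ, Z), mul(add(Z, mul(Z, SZ)), add(SSZ, Z))), mul(Z, mul(mul(SSZ, SZ), add(SSZ, Z)))))))
  →20  S(S(S(add(add(S(add(Z, Z)), mul(add(Z, mul(Z, SZ)), add(SSZ, Z))), mul(Z, mul(mul(SSZ, SZ), add(SSZ, Z)))))))
  →21  S(S(S(add(S(add(add(Z, Z), mul(add(Z, mul(Z, SZ)), add(SSZ, Z)))), mul(Z, mul(mul(SSZ, SZ), add(SSZ, Z)))))))
  →22  S(S(S(S(add(add(add(Z, Z), mul(add(Z, mul(Z, SZ)), add(SSZ, Z))), mul(Z, mul(mul(SSZ, SZ), add(SSZ, Z))))))))
  →23  S(S(S(S(add(add(Z, mul(add(Z, mul(Z, SZ)), add(SSZ, Z))), mul(Z, mul(mul(SSZ, SZ), add(SSZ, Z))))))))
  →24  S(S(S(S(add(mul(add(Z, mul(Z, SZ)), add(SSZ, Z)), mul(Z, mul(mul(SSZ, SZ), add(SSZ, Z))))))))
  →25  S(S(S(S(add(mul(mul(Z, SZ), add(SSZ, Z)), mul(Z, mul(mul(SSZ, SZ), add(SSZ, Z))))))))
  →26  S(S(S(S(add(mul(Z, add(SSZ, Z)), mul(Z, mul(mul(SSZ, SZ), add(SSZ, Z))))))))
  →27  S(S(S(S(add(Z, mul(Z, mul(mul(SSZ, SZ), add(SSZ, Z))))))))
  →28  S(S(S(S(mul(Z, mul(mul(SSZ, SZ), add(SSZ, Z)))))))
  →29  S^4(Z)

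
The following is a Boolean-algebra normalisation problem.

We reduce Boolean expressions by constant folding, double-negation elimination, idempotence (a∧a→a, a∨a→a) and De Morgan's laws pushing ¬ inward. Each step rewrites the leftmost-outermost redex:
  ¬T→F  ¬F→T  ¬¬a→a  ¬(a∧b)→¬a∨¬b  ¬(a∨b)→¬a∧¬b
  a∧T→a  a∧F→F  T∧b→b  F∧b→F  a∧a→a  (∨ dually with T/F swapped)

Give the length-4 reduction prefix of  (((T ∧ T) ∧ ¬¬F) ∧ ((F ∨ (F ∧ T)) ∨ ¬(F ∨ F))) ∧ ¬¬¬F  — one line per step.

  start: (((T ∧ T) ∧ ¬¬F) ∧ ((F ∨ (F ∧ T)) ∨ ¬(F ∨ F))) ∧ ¬¬¬F
  →1  ((T ∧ ¬¬F) ∧ ((F ∨ (F ∧ T)) ∨ ¬(F ∨ F))) ∧ ¬¬¬F
  →2  (¬¬F ∧ ((F ∨ (F ∧ T)) ∨ ¬(F ∨ F))) ∧ ¬¬¬F
  →3  (F ∧ ((F ∨ (F ∧ T)) ∨ ¬(F ∨ F))) ∧ ¬¬¬F
  →4  F ∧ ¬¬¬F

Answer: after 4 steps: F ∧ ¬¬¬F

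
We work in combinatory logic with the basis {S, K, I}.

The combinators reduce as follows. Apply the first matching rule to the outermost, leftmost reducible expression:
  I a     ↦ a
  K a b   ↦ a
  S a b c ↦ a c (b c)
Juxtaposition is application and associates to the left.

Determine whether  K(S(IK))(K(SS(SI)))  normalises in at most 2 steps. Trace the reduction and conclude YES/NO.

  start: K(S(IK))(K(SS(SI)))
  step 1: S(IK)
  step 2: SK

Answer: YES — reaches normal form SK in 2 ≤ 2 steps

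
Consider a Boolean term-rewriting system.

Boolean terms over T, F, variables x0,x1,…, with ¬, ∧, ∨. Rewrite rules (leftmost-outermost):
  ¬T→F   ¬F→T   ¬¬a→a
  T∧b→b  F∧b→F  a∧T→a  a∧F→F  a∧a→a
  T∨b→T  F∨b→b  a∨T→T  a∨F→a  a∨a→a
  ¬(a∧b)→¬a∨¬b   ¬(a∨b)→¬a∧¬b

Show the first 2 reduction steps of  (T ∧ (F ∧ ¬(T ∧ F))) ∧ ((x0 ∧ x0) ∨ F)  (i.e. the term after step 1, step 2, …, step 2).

Answer: after 2 steps: F ∧ ((x0 ∧ x0) ∨ F)

Reduction:
  start: (T ∧ (F ∧ ¬(T ∧ F))) ∧ ((x0 ∧ x0) ∨ F)
  [1] (F ∧ ¬(T ∧ F)) ∧ ((x0 ∧ x0) ∨ F)
  [2] F ∧ ((x0 ∧ x0) ∨ F)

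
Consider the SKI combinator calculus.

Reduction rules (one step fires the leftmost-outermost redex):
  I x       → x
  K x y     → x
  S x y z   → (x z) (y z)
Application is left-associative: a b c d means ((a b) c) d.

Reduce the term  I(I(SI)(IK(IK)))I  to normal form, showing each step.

Answer: normal form = K  (in 8 steps)

Derivation:
  start: I(I(SI)(IK(IK)))I
  →1  I(SI)(IK(IK))I
  →2  SI(IK(IK))I
  →3  II(IK(IK)I)
  →4  I(IK(IK)I)
  →5  IK(IK)I
  →6  K(IK)I
  →7  IK
  →8  K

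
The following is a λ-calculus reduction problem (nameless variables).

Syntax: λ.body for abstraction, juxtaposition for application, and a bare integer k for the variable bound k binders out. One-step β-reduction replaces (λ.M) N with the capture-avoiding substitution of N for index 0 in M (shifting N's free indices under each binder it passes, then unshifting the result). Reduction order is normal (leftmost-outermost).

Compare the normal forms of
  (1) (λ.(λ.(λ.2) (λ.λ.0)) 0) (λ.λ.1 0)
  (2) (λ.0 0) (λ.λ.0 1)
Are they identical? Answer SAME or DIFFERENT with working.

Answer: DIFFERENT — A ⇓ λ.λ.1 0, B ⇓ λ.0 (λ.λ.0 1)

Reduction:
Term A:
  start: (λ.(λ.(λ.2) (λ.λ.0)) 0) (λ.λ.1 0)
  step 1: (λ.(λ.λ.λ.1 0) (λ.λ.0)) (λ.λ.1 0)
  step 2: (λ.λ.λ.1 0) (λ.λ.0)
  step 3: λ.λ.1 0

Term B:
  start: (λ.0 0) (λ.λ.0 1)
  step 1: (λ.λ.0 1) (λ.λ.0 1)
  step 2: λ.0 (λ.λ.0 1)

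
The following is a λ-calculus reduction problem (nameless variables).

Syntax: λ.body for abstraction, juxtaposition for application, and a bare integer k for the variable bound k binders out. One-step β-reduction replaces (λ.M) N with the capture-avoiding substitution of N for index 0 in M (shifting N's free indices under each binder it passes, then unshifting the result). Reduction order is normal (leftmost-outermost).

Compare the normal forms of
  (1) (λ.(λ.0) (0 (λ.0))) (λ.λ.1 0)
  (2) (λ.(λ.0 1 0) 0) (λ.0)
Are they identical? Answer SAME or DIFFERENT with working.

Term A:
  start: (λ.(λ.0) (0 (λ.0))) (λ.λ.1 0)
  [1] (λ.0) ((λ.λ.1 0) (λ.0))
  [2] (λ.λ.1 0) (λ.0)
  [3] λ.(λ.0) 0
  [4] λ.0

Term B:
  start: (λ.(λ.0 1 0) 0) (λ.0)
  [1] (λ.0 (λ.0) 0) (λ.0)
  [2] (λ.0) (λ.0) (λ.0)
  [3] (λ.0) (λ.0)
  [4] λ.0

Answer: SAME — A ⇓ λ.0, B ⇓ λ.0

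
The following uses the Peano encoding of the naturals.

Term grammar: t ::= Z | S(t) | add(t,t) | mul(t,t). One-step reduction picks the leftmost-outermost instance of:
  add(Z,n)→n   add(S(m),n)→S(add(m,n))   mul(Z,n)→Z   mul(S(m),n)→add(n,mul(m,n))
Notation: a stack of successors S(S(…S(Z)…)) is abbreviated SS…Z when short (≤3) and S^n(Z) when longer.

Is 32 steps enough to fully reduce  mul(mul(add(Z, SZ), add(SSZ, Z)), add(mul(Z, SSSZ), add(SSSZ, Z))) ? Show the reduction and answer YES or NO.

Answer: YES — reaches normal form S^6(Z) in 32 ≤ 32 steps

Reduction:
  start: mul(mul(add(Z, SZ), add(SSZ, Z)), add(mul(Z, SSSZ), add(SSSZ, Z)))
  →1  mul(mul(SZ, add(SSZ, Z)), add(mul(Z, SSSZ), add(SSSZ, Z)))
  →2  mul(add(add(SSZ, Z), mul(Z, add(SSZ, Z))), add(mul(Z, SSSZ), add(SSSZ, Z)))
  →3  mul(add(S(add(SZ, Z)), mul(Z, add(SSZ, Z))), add(mul(Z, SSSZ), add(SSSZ, Z)))
  →4  mul(S(add(add(SZ, Z), mul(Z, add(SSZ, Z)))), add(mul(Z, SSSZ), add(SSSZ, Z)))
  →5  add(add(mul(Z, SSSZ), add(SSSZ, Z)), mul(add(add(SZ, Z), mul(Z, add(SSZ, Z))), add(mul(Z, SSSZ), add(SSSZ, Z))))
  →6  add(add(Z, add(SSSZ, Z)), mul(add(add(SZ, Z), mul(Z, add(SSZ, Z))), add(mul(Z, SSSZ), add(SSSZ, Z))))
  →7  add(add(SSSZ, Z), mul(add(add(SZ, Z), mul(Z, add(SSZ, Z))), add(mul(Z, SSSZ), add(SSSZ, Z))))
  →8  add(S(add(SSZ, Z)), mul(add(add(SZ, Z), mul(Z, add(SSZ, Z))), add(mul(Z, SSSZ), add(SSSZ, Z))))
  →9  S(add(add(SSZ, Z), mul(add(add(SZ, Z), mul(Z, add(SSZ, Z))), add(mul(Z, SSSZ), add(SSSZ, Z)))))
  →10  S(add(S(add(SZ, Z)), mul(add(add(SZ, Z), mul(Z, add(SSZ, Z))), add(mul(Z, SSSZ), add(SSSZ, Z)))))
  →11  S(S(add(add(SZ, Z), mul(add(add(SZ, Z), mul(Z, add(SSZ, Z))), add(mul(Z, SSSZ), add(SSSZ, Z))))))
  →12  S(S(add(S(add(Z, Z)), mul(add(add(SZ, Z), mul(Z, add(SSZ, Z))), add(mul(Z, SSSZ), add(SSSZ, Z))))))
  →13  S(S(S(add(add(Z, Z), mul(add(add(SZ, Z), mul(Z, add(SSZ, Z))), add(mul(Z, SSSZ), add(SSSZ, Z)))))))
  →14  S(S(S(add(Z, mul(add(add(SZ, Z), mul(Z, add(SSZ, Z))), add(mul(Z, SSSZ), add(SSSZ, Z)))))))
  →15  S(S(S(mul(add(add(SZ, Z), mul(Z, add(SSZ, Z))), add(mul(Z, SSSZ), add(SSSZ, Z))))))
  →16  S(S(S(mul(add(S(add(Z, Z)), mul(Z, add(SSZ, Z))), add(mul(Z, SSSZ), add(SSSZ, Z))))))
  →17  S(S(S(mul(S(add(add(Z, Z), mul(Z, add(SSZ, Z)))), add(mul(Z, SSSZ), add(SSSZ, Z))))))
  →18  S(S(S(add(add(mul(Z, SSSZ), add(SSSZ, Z)), mul(add(add(Z, Z), mul(Z, add(SSZ, Z))), add(mul(Z, SSSZ), add(SSSZ, Z)))))))
  →19  S(S(S(add(add(Z, add(SSSZ, Z)), mul(add(add(Z, Z), mul(Z, add(SSZ, Z))), add(mul(Z, SSSZ), add(SSSZ, Z)))))))
  →20  S(S(S(add(add(SSSZ, Z), mul(add(add(Z, Z), mul(Z, add(SSZ, Z))), add(mul(Z, SSSZ), add(SSSZ, Z)))))))
  →21  S(S(S(add(S(add(SSZ, Z)), mul(add(add(Z, Z), mul(Z, add(SSZ, Z))), add(mul(Z, SSSZ), add(SSSZ, Z)))))))
  →22  S(S(S(S(add(add(SSZ, Z), mul(add(add(Z, Z), mul(Z, add(SSZ, Z))), add(mul(Z, SSSZ), add(SSSZ, Z))))))))
  →23  S(S(S(S(add(S(add(SZ, Z)), mul(add(add(Z, Z), mul(Z, add(SSZ, Z))), add(mul(Z, SSSZ), add(SSSZ, Z))))))))
  →24  S(S(S(S(S(add(add(SZ, Z), mul(add(add(Z, Z), mul(Z, add(SSZ, Z))), add(mul(Z, SSSZ), add(SSSZ, Z)))))))))
  →25  S(S(S(S(S(add(S(add(Z, Z)), mul(add(add(Z, Z), mul(Z, add(SSZ, Z))), add(mul(Z, SSSZ), add(SSSZ, Z)))))))))
  →26  S(S(S(S(S(S(add(add(Z, Z), mul(add(add(Z, Z), mul(Z, add(SSZ, Z))), add(mul(Z, SSSZ), add(SSSZ, Z))))))))))
  →27  S(S(S(S(S(S(add(Z, mul(add(add(Z, Z), mul(Z, add(SSZ, Z))), add(mul(Z, SSSZ), add(SSSZ, Z))))))))))
  →28  S(S(S(S(S(S(mul(add(add(Z, Z), mul(Z, add(SSZ, Z))), add(mul(Z, SSSZ), add(SSSZ, Z)))))))))
  →29  S(S(S(S(S(S(mul(add(Z, mul(Z, add(SSZ, Z))), add(mul(Z, SSSZ), add(SSSZ, Z)))))))))
  →30  S(S(S(S(S(S(mul(mul(Z, add(SSZ, Z)), add(mul(Z, SSSZ), add(SSSZ, Z)))))))))
  →31  S(S(S(S(S(S(mul(Z, add(mul(Z, SSSZ), add(SSSZ, Z)))))))))
  →32  S^6(Z)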